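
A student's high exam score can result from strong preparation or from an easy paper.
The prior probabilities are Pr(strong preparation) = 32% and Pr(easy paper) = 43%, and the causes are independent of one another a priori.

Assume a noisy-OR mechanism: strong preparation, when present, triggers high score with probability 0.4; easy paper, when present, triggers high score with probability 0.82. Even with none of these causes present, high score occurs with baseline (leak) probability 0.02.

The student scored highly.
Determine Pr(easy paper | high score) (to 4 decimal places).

Under noisy-OR, P(high score | causes) = 1 − (1−0.02)·∏(1−qᵢ) over the active causes.
By total probability over the 4 (strong preparation, easy paper) configurations:
  P(high score) = 0.02*0.68*0.57 + 0.8236*0.68*0.43 + 0.412*0.32*0.57 + 0.89416*0.32*0.43
        = 0.007752 + 0.240821 + 0.075149 + 0.123036 = 0.446758
The terms with easy paper present sum to 0.363857, so
  P(easy paper | high score) = 0.363857 / 0.446758 ≈ 0.8144

Pr(easy paper | high score) ≈ 0.8144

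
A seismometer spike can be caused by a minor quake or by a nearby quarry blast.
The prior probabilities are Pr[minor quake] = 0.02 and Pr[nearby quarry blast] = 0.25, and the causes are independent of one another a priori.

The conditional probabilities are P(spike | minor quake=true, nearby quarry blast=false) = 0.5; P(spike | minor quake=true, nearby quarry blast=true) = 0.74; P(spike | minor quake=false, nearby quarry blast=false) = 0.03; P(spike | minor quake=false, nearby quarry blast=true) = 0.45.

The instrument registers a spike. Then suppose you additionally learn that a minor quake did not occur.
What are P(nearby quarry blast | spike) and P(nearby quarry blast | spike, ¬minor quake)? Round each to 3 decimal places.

Numerator (weight on configurations with nearby quarry blast): 0.110250 + 0.003700 = 0.113950
Denominator P(spike): 0.03×0.98×0.75 + 0.45×0.98×0.25 + 0.5×0.02×0.75 + 0.74×0.02×0.25 = 0.143500
P(nearby quarry blast | spike) = 0.113950/0.143500 ≈ 0.794

Now condition on the additional information:
Enumerate both values of nearby quarry blast and weight by the priors:
  P(spike | ¬minor quake) = 0.03*0.75 + 0.45*0.25
        = 0.022500 + 0.112500 = 0.135000
Keeping only the nearby quarry blast-present terms gives 0.112500, so
  P(nearby quarry blast | spike, ¬minor quake) = 0.112500 / 0.135000 ≈ 0.833
Ruling out minor quake raises the posterior on nearby quarry blast — the flip side of explaining away.

P(nearby quarry blast | spike) ≈ 0.794; P(nearby quarry blast | spike, ¬minor quake) ≈ 0.833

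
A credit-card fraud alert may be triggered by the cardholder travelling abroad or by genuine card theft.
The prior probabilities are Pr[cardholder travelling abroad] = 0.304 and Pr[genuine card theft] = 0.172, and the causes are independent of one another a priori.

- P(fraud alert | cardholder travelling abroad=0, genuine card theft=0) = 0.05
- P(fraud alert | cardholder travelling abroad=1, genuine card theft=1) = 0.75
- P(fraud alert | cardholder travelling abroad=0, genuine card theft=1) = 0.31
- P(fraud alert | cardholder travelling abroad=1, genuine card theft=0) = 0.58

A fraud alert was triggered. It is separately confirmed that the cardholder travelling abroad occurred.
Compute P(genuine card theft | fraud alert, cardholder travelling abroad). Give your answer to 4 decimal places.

P(genuine card theft | fraud alert, cardholder travelling abroad) ≈ 0.2117

Enumerate both values of genuine card theft and weight by the priors:
  P(fraud alert | cardholder travelling abroad) = 0.58*0.828 + 0.75*0.172
        = 0.480240 + 0.129000 = 0.609240
Configurations with genuine card theft contribute 0.129000, so
  P(genuine card theft | fraud alert, cardholder travelling abroad) = 0.129000 / 0.609240 ≈ 0.2117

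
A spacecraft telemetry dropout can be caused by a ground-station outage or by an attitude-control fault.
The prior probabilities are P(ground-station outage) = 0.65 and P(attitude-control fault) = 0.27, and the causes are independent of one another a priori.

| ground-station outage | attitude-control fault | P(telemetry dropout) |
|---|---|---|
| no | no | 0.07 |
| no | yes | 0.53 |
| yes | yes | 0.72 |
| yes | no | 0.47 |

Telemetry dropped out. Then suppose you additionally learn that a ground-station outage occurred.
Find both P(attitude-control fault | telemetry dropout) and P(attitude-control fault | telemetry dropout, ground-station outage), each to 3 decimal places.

P(attitude-control fault | telemetry dropout) ≈ 0.423; P(attitude-control fault | telemetry dropout, ground-station outage) ≈ 0.362

For the numerator, keep only attitude-control fault=true terms: 0.050085 + 0.126360 = 0.176445
Denominator P(telemetry dropout): 0.07·0.35·0.73 + 0.53·0.35·0.27 + 0.47·0.65·0.73 + 0.72·0.65·0.27 = 0.417345
Posterior = 0.176445 / 0.417345 ≈ 0.423

With the extra evidence:
By total probability over both values of attitude-control fault:
  P(telemetry dropout | ground-station outage) = 0.47×0.73 + 0.72×0.27
        = 0.343100 + 0.194400 = 0.537500
Keeping only the attitude-control fault-present terms gives 0.194400, so
  P(attitude-control fault | telemetry dropout, ground-station outage) = 0.194400 / 0.537500 ≈ 0.362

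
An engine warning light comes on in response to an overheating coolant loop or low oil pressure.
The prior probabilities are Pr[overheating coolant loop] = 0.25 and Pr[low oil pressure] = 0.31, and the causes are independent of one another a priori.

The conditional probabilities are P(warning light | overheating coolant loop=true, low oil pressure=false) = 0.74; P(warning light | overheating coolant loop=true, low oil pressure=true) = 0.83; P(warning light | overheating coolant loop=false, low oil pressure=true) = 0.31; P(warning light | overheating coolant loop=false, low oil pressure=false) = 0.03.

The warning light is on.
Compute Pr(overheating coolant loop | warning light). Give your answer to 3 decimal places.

Weight on overheating coolant loop=true, given the evidence: 0.127650 + 0.064325 = 0.191975
Normalizer over all consistent configurations: 0.03·0.75·0.69 + 0.31·0.75·0.31 + 0.74·0.25·0.69 + 0.83·0.25·0.31 = 0.279575
Posterior = 0.191975 / 0.279575 ≈ 0.687

Pr(overheating coolant loop | warning light) ≈ 0.687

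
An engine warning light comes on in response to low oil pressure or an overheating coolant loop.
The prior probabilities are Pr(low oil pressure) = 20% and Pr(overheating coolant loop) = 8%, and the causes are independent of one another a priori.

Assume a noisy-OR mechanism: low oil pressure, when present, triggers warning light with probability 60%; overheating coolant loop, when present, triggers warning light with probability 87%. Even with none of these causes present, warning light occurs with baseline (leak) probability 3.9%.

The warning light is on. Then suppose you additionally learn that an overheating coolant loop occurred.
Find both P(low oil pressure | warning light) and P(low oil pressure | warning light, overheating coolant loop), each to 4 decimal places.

P(low oil pressure | warning light) ≈ 0.6026; P(low oil pressure | warning light, overheating coolant loop) ≈ 0.2135

Under noisy-OR, P(warning light | causes) = 1 − (1−0.039)·∏(1−qᵢ) over the active causes.
P(warning light) = 0.039×0.8×0.92 + 0.87507×0.8×0.08 + 0.6156×0.2×0.92 + 0.950028×0.2×0.08 = 0.028704 + 0.056004 + 0.113270 + 0.015200 = 0.213178
Restricting to configurations with low oil pressure present: 0.113270 + 0.015200 = 0.128470.
So P(low oil pressure | warning light) = 0.128470/0.213178 ≈ 0.6026.

Now also conditioning on overheating coolant loop=true:
P(warning light | overheating coolant loop) = 0.87507×0.8 + 0.950028×0.2 = 0.700056 + 0.190006 = 0.890062
The low oil pressure-present share is 0.950028×0.2 = 0.190006.
So P(low oil pressure | warning light, overheating coolant loop) = 0.190006/0.890062 ≈ 0.2135.
Conditioning on overheating coolant loop lowers the posterior on low oil pressure: the classic explaining-away effect in a common-effect structure.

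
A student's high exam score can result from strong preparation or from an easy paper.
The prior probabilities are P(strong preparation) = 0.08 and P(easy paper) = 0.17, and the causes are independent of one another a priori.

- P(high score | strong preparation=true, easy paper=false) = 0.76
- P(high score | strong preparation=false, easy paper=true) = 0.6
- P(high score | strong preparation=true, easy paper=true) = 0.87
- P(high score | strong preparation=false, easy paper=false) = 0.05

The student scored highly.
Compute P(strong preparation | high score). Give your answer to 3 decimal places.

For the numerator, keep only strong preparation=true terms: 0.050464 + 0.011832 = 0.062296
The normalizing constant is 0.05*0.92*0.83 + 0.6*0.92*0.17 + 0.76*0.08*0.83 + 0.87*0.08*0.17 = 0.194316
P(strong preparation | high score) = 0.062296/0.194316 ≈ 0.321

P(strong preparation | high score) ≈ 0.321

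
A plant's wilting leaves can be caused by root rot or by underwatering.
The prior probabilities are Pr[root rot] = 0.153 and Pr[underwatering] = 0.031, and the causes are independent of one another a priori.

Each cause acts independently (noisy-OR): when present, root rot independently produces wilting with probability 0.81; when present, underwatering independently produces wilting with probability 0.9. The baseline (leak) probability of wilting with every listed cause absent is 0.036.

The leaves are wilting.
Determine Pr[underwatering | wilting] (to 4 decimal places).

Under noisy-OR, P(wilting | causes) = 1 − (1−0.036)·∏(1−qᵢ) over the active causes.
Enumerate the 4 (root rot, underwatering) configurations and weight by the priors:
  P(wilting) = 0.036·0.847·0.969 + 0.9036·0.847·0.031 + 0.81684·0.153·0.969 + 0.981684·0.153·0.031
        = 0.029547 + 0.023726 + 0.121102 + 0.004656 = 0.179031
Configurations with underwatering contribute 0.028382, so
  P(underwatering | wilting) = 0.028382 / 0.179031 ≈ 0.1585

Pr[underwatering | wilting] ≈ 0.1585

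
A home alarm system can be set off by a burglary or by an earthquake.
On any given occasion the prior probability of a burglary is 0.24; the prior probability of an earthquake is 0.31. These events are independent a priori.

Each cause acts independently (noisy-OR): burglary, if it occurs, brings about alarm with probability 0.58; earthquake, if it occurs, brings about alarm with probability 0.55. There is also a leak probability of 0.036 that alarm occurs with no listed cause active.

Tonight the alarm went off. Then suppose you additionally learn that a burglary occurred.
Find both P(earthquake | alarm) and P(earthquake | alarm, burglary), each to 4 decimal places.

Under noisy-OR, P(alarm | causes) = 1 − (1−0.036)·∏(1−qᵢ) over the active causes.
P(alarm) = 0.036*0.76*0.69 + 0.5662*0.76*0.31 + 0.59512*0.24*0.69 + 0.817804*0.24*0.31 = 0.018878 + 0.133397 + 0.098552 + 0.060845 = 0.311672
The earthquake-present share is 0.133397 + 0.060845 = 0.194242.
So P(earthquake | alarm) = 0.194242/0.311672 ≈ 0.6232.

With the extra evidence:
P(alarm | burglary) = 0.59512·0.69 + 0.817804·0.31 = 0.410633 + 0.253519 = 0.664152
Of this, 0.253519 comes from 0.817804·0.31 (the earthquake=true cases).
P(earthquake | alarm, burglary) = 0.253519 / 0.664152 ≈ 0.3817

P(earthquake | alarm) ≈ 0.6232; P(earthquake | alarm, burglary) ≈ 0.3817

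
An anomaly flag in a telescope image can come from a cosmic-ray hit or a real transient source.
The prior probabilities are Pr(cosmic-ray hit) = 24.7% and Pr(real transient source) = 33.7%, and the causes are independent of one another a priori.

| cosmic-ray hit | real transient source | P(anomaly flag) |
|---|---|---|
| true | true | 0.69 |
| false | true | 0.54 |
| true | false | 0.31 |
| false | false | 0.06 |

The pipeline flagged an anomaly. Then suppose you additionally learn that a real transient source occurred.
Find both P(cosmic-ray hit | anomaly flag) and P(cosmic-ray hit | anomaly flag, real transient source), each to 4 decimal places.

P(cosmic-ray hit | anomaly flag) ≈ 0.3932; P(cosmic-ray hit | anomaly flag, real transient source) ≈ 0.2953

Sum P(anomaly flag|·) weighted by the priors over the 4 (cosmic-ray hit, real transient source) configurations:
  P(anomaly flag) = 0.06·0.753·0.663 + 0.54·0.753·0.337 + 0.31·0.247·0.663 + 0.69·0.247·0.337
        = 0.029954 + 0.137031 + 0.050766 + 0.057435 = 0.275186
Configurations with cosmic-ray hit contribute 0.108201, so
  P(cosmic-ray hit | anomaly flag) = 0.108201 / 0.275186 ≈ 0.3932

With the extra evidence:
P(anomaly flag | real transient source) = 0.54×0.753 + 0.69×0.247 = 0.406620 + 0.170430 = 0.577050
Of this, 0.170430 comes from 0.69×0.247 (the cosmic-ray hit=true cases).
Hence the posterior is 0.170430/0.577050 ≈ 0.2953.
The drop from 0.3932 to 0.2953 is the explaining-away (discounting) effect.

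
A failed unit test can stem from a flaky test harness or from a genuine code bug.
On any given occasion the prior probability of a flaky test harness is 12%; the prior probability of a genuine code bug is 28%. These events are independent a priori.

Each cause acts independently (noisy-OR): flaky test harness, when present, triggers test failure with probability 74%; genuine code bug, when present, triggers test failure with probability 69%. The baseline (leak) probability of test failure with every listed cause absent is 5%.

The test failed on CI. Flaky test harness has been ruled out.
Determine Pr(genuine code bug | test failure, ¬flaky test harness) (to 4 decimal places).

Pr(genuine code bug | test failure, ¬flaky test harness) ≈ 0.8459

Under noisy-OR, P(test failure | causes) = 1 − (1−0.05)·∏(1−qᵢ) over the active causes.
Enumerate both values of genuine code bug and weight by the priors:
  P(test failure | ¬flaky test harness) = 0.05*0.72 + 0.7055*0.28
        = 0.036000 + 0.197540 = 0.233540
Configurations with genuine code bug contribute 0.197540, so
  P(genuine code bug | test failure, ¬flaky test harness) = 0.197540 / 0.233540 ≈ 0.8459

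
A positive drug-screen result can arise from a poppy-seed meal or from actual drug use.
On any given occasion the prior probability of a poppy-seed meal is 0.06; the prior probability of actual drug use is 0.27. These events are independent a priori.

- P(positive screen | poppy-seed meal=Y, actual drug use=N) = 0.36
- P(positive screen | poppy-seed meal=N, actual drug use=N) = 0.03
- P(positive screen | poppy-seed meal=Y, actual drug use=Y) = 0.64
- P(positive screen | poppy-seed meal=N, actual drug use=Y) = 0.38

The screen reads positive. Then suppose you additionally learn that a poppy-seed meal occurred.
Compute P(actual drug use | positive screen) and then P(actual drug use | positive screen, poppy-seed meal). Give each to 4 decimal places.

P(positive screen) = 0.03*0.94*0.73 + 0.38*0.94*0.27 + 0.36*0.06*0.73 + 0.64*0.06*0.27 = 0.020586 + 0.096444 + 0.015768 + 0.010368 = 0.143166
Restricting to configurations with actual drug use present: 0.096444 + 0.010368 = 0.106812.
So P(actual drug use | positive screen) = 0.106812/0.143166 ≈ 0.7461.

Now condition on the additional information:
For the numerator, keep only actual drug use=true terms: 0.64·0.27 = 0.172800
Denominator P(positive screen | poppy-seed meal): 0.36·0.73 + 0.64·0.27 = 0.435600
P(actual drug use | positive screen, poppy-seed meal) = 0.172800/0.435600 ≈ 0.3967

P(actual drug use | positive screen) ≈ 0.7461; P(actual drug use | positive screen, poppy-seed meal) ≈ 0.3967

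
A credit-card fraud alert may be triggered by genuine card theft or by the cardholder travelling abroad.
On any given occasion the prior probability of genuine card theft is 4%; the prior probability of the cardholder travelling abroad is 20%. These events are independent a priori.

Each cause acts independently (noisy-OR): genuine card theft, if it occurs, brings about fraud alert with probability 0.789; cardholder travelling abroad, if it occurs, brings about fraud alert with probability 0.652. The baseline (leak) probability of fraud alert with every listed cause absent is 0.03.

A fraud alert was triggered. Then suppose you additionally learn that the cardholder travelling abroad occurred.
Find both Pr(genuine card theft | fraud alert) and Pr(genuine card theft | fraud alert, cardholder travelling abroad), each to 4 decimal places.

Under noisy-OR, P(fraud alert | causes) = 1 − (1−0.03)·∏(1−qᵢ) over the active causes.
Enumerate the 4 (genuine card theft, cardholder travelling abroad) configurations and weight by the priors:
  P(fraud alert) = 0.03*0.96*0.8 + 0.66244*0.96*0.2 + 0.79533*0.04*0.8 + 0.928775*0.04*0.2
        = 0.023040 + 0.127188 + 0.025451 + 0.007430 = 0.183109
Keeping only the genuine card theft-present terms gives 0.032881, so
  P(genuine card theft | fraud alert) = 0.032881 / 0.183109 ≈ 0.1796

Now condition on the additional information:
By total probability over both values of genuine card theft:
  P(fraud alert | cardholder travelling abroad) = 0.66244·0.96 + 0.928775·0.04
        = 0.635942 + 0.037151 = 0.673093
Configurations with genuine card theft contribute 0.037151, so
  P(genuine card theft | fraud alert, cardholder travelling abroad) = 0.037151 / 0.673093 ≈ 0.0552

Pr(genuine card theft | fraud alert) ≈ 0.1796; Pr(genuine card theft | fraud alert, cardholder travelling abroad) ≈ 0.0552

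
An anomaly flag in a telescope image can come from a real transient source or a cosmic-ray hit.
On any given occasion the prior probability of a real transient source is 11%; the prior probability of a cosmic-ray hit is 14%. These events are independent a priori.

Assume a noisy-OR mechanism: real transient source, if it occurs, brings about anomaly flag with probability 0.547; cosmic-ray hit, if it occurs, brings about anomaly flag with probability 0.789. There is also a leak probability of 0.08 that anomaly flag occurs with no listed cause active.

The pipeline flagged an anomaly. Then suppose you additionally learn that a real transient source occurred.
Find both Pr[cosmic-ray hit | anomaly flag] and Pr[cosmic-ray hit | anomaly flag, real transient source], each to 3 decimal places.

Pr[cosmic-ray hit | anomaly flag] ≈ 0.496; Pr[cosmic-ray hit | anomaly flag, real transient source] ≈ 0.203

Under noisy-OR, P(anomaly flag | causes) = 1 − (1−0.08)·∏(1−qᵢ) over the active causes.
P(anomaly flag) = 0.08·0.89·0.86 + 0.80588·0.89·0.14 + 0.58324·0.11·0.86 + 0.912064·0.11·0.14 = 0.061232 + 0.100413 + 0.055175 + 0.014046 = 0.230866
The cosmic-ray hit-present share is 0.100413 + 0.014046 = 0.114459.
Hence the posterior is 0.114459/0.230866 ≈ 0.496.

Now also conditioning on real transient source=true:
P(anomaly flag | real transient source) = 0.58324×0.86 + 0.912064×0.14 = 0.501586 + 0.127689 = 0.629275
Of this, 0.127689 comes from 0.912064×0.14 (the cosmic-ray hit=true cases).
So P(cosmic-ray hit | anomaly flag, real transient source) = 0.127689/0.629275 ≈ 0.203.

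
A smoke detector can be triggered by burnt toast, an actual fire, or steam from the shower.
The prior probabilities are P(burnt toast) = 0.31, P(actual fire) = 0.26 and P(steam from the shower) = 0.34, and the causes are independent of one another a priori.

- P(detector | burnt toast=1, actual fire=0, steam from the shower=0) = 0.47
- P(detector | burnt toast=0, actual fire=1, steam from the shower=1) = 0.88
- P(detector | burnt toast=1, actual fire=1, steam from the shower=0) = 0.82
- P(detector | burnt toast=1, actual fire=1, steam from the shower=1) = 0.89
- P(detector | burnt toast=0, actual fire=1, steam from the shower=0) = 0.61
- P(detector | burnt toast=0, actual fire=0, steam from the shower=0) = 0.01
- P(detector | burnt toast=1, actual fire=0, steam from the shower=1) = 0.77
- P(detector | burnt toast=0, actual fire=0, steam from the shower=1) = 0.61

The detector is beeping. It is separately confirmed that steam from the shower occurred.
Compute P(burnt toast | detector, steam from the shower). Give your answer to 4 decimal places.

P(detector | steam from the shower) = 0.61*0.69*0.74 + 0.88*0.69*0.26 + 0.77*0.31*0.74 + 0.89*0.31*0.26 = 0.311466 + 0.157872 + 0.176638 + 0.071734 = 0.717710
Of this, 0.248372 comes from 0.176638 + 0.071734 (the burnt toast=true cases).
Hence the posterior is 0.248372/0.717710 ≈ 0.3461.

P(burnt toast | detector, steam from the shower) ≈ 0.3461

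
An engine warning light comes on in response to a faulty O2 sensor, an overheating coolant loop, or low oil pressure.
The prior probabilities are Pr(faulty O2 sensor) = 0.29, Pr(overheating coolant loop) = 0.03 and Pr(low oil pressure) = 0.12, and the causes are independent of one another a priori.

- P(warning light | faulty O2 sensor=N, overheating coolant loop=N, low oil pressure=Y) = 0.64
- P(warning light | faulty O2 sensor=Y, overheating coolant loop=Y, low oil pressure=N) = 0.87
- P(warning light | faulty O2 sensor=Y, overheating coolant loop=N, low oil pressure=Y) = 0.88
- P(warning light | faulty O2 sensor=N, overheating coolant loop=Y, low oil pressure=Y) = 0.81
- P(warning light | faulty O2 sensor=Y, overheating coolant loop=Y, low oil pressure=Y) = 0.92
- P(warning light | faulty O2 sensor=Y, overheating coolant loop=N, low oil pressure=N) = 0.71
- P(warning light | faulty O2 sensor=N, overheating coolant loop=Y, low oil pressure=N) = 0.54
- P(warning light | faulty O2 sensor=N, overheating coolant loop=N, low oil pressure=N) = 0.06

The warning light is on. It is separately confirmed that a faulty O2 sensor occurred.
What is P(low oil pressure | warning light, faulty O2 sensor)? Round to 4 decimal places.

Sum P(warning light|·) weighted by the priors over the 4 (overheating coolant loop, low oil pressure) configurations:
  P(warning light | faulty O2 sensor) = 0.71·0.97·0.88 + 0.88·0.97·0.12 + 0.87·0.03·0.88 + 0.92·0.03·0.12
        = 0.606056 + 0.102432 + 0.022968 + 0.003312 = 0.734768
Keeping only the low oil pressure-present terms gives 0.105744, so
  P(low oil pressure | warning light, faulty O2 sensor) = 0.105744 / 0.734768 ≈ 0.1439

P(low oil pressure | warning light, faulty O2 sensor) ≈ 0.1439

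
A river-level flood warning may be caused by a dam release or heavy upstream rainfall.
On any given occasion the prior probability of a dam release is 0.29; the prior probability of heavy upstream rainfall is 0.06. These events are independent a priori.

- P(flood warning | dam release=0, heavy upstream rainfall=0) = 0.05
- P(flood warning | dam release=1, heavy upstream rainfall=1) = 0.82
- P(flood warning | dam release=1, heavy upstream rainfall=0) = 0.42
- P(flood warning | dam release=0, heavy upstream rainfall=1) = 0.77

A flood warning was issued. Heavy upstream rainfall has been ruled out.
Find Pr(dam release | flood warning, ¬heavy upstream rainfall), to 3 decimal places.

Enumerate both values of dam release and weight by the priors:
  P(flood warning | ¬heavy upstream rainfall) = 0.05×0.71 + 0.42×0.29
        = 0.035500 + 0.121800 = 0.157300
The terms with dam release present sum to 0.121800, so
  P(dam release | flood warning, ¬heavy upstream rainfall) = 0.121800 / 0.157300 ≈ 0.774

Pr(dam release | flood warning, ¬heavy upstream rainfall) ≈ 0.774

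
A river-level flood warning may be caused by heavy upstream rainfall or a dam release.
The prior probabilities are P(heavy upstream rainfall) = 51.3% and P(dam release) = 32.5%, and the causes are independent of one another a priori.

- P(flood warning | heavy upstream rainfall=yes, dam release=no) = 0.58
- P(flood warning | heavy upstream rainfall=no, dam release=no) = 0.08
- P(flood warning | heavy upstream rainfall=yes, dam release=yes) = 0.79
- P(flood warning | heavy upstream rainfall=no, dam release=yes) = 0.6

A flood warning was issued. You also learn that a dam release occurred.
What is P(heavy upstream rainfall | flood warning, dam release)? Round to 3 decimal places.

By total probability over both values of heavy upstream rainfall:
  P(flood warning | dam release) = 0.6*0.487 + 0.79*0.513
        = 0.292200 + 0.405270 = 0.697470
Keeping only the heavy upstream rainfall-present terms gives 0.405270, so
  P(heavy upstream rainfall | flood warning, dam release) = 0.405270 / 0.697470 ≈ 0.581

P(heavy upstream rainfall | flood warning, dam release) ≈ 0.581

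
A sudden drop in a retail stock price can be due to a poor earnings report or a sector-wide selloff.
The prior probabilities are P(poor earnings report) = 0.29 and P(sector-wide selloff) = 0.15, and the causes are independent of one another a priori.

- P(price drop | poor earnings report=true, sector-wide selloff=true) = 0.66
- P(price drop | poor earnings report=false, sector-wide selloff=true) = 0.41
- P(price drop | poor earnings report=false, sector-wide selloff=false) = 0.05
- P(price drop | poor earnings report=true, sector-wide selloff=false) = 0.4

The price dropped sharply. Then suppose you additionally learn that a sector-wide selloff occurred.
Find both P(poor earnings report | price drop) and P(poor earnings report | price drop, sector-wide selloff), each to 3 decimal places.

P(poor earnings report | price drop) ≈ 0.633; P(poor earnings report | price drop, sector-wide selloff) ≈ 0.397

P(price drop) = 0.05*0.71*0.85 + 0.41*0.71*0.15 + 0.4*0.29*0.85 + 0.66*0.29*0.15 = 0.030175 + 0.043665 + 0.098600 + 0.028710 = 0.201150
Of this, 0.127310 comes from 0.098600 + 0.028710 (the poor earnings report=true cases).
Hence the posterior is 0.127310/0.201150 ≈ 0.633.

With the extra evidence:
P(price drop | sector-wide selloff) = 0.41·0.71 + 0.66·0.29 = 0.291100 + 0.191400 = 0.482500
Restricting to configurations with poor earnings report present: 0.66·0.29 = 0.191400.
So P(poor earnings report | price drop, sector-wide selloff) = 0.191400/0.482500 ≈ 0.397.
This is intercausal reasoning (explaining away): once sector-wide selloff accounts for the price drop, poor earnings report becomes less likely.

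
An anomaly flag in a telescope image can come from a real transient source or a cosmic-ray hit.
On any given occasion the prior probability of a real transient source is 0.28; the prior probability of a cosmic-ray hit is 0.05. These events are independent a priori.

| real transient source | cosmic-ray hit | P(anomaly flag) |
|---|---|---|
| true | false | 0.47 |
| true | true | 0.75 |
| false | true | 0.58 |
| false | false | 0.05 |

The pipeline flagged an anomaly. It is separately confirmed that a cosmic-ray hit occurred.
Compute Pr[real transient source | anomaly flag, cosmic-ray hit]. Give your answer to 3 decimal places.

Pr[real transient source | anomaly flag, cosmic-ray hit] ≈ 0.335

Sum P(anomaly flag|·) weighted by the priors over both values of real transient source:
  P(anomaly flag | cosmic-ray hit) = 0.58·0.72 + 0.75·0.28
        = 0.417600 + 0.210000 = 0.627600
The terms with real transient source present sum to 0.210000, so
  P(real transient source | anomaly flag, cosmic-ray hit) = 0.210000 / 0.627600 ≈ 0.335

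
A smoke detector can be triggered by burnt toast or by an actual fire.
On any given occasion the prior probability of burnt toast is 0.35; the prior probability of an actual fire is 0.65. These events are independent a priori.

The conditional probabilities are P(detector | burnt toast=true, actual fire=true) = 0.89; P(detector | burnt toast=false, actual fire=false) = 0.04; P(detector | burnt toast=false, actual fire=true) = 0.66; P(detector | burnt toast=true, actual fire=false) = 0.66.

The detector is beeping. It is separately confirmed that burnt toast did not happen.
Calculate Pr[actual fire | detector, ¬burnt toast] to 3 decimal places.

By total probability over both values of actual fire:
  P(detector | ¬burnt toast) = 0.04·0.35 + 0.66·0.65
        = 0.014000 + 0.429000 = 0.443000
The terms with actual fire present sum to 0.429000, so
  P(actual fire | detector, ¬burnt toast) = 0.429000 / 0.443000 ≈ 0.968

Pr[actual fire | detector, ¬burnt toast] ≈ 0.968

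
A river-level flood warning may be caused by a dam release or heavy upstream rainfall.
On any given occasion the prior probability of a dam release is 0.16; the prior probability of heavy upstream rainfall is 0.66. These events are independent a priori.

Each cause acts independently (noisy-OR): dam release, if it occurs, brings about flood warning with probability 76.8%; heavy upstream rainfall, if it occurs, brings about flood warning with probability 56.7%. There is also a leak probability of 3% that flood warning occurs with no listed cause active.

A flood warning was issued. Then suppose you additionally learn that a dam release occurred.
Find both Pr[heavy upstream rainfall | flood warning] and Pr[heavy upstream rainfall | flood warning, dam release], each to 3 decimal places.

Pr[heavy upstream rainfall | flood warning] ≈ 0.892; Pr[heavy upstream rainfall | flood warning, dam release] ≈ 0.693

Under noisy-OR, P(flood warning | causes) = 1 − (1−0.03)·∏(1−qᵢ) over the active causes.
Sum P(flood warning|·) weighted by the priors over the 4 (dam release, heavy upstream rainfall) configurations:
  P(flood warning) = 0.03*0.84*0.34 + 0.57999*0.84*0.66 + 0.77496*0.16*0.34 + 0.902558*0.16*0.66
        = 0.008568 + 0.321546 + 0.042158 + 0.095310 = 0.467582
Keeping only the heavy upstream rainfall-present terms gives 0.416856, so
  P(heavy upstream rainfall | flood warning) = 0.416856 / 0.467582 ≈ 0.892

With the extra evidence:
P(flood warning | dam release) = 0.77496·0.34 + 0.902558·0.66 = 0.263486 + 0.595688 = 0.859174
The heavy upstream rainfall-present share is 0.902558·0.66 = 0.595688.
Hence the posterior is 0.595688/0.859174 ≈ 0.693.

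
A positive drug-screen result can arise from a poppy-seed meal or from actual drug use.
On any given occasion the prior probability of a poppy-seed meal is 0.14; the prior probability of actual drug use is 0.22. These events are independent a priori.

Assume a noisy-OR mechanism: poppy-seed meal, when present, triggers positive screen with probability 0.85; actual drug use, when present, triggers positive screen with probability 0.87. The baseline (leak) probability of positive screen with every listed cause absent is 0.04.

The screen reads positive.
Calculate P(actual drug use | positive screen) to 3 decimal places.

P(actual drug use | positive screen) ≈ 0.619

Under noisy-OR, P(positive screen | causes) = 1 − (1−0.04)·∏(1−qᵢ) over the active causes.
P(positive screen) = 0.04·0.86·0.78 + 0.8752·0.86·0.22 + 0.856·0.14·0.78 + 0.98128·0.14·0.22 = 0.026832 + 0.165588 + 0.093475 + 0.030223 = 0.316118
The actual drug use-present share is 0.165588 + 0.030223 = 0.195811.
Hence the posterior is 0.195811/0.316118 ≈ 0.619.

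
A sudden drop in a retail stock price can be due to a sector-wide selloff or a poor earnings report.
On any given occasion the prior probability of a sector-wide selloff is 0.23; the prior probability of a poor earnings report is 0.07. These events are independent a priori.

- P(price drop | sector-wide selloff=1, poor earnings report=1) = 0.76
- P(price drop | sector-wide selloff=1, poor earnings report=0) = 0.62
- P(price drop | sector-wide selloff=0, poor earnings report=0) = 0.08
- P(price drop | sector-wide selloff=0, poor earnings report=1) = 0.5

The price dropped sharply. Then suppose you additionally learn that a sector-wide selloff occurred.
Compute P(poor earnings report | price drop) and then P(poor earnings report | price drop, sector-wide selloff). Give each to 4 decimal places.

P(poor earnings report | price drop) ≈ 0.1710; P(poor earnings report | price drop, sector-wide selloff) ≈ 0.0845

P(price drop) = 0.08×0.77×0.93 + 0.5×0.77×0.07 + 0.62×0.23×0.93 + 0.76×0.23×0.07 = 0.057288 + 0.026950 + 0.132618 + 0.012236 = 0.229092
Of this, 0.039186 comes from 0.026950 + 0.012236 (the poor earnings report=true cases).
P(poor earnings report | price drop) = 0.039186 / 0.229092 ≈ 0.1710

With the extra evidence:
P(price drop | sector-wide selloff) = 0.62*0.93 + 0.76*0.07 = 0.576600 + 0.053200 = 0.629800
Restricting to configurations with poor earnings report present: 0.76*0.07 = 0.053200.
P(poor earnings report | price drop, sector-wide selloff) = 0.053200 / 0.629800 ≈ 0.0845
— sector-wide selloff explains away the evidence for poor earnings report.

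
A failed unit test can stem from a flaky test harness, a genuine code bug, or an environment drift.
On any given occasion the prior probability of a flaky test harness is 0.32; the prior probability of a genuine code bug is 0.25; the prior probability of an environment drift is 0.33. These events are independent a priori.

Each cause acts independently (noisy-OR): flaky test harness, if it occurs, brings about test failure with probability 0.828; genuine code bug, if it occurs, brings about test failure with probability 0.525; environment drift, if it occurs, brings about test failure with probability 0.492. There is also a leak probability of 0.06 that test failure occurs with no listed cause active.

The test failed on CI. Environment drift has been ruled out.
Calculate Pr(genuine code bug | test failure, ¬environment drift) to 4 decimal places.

Pr(genuine code bug | test failure, ¬environment drift) ≈ 0.4201

Under noisy-OR, P(test failure | causes) = 1 − (1−0.06)·∏(1−qᵢ) over the active causes.
P(test failure | ¬environment drift) = 0.06×0.68×0.75 + 0.5535×0.68×0.25 + 0.83832×0.32×0.75 + 0.923202×0.32×0.25 = 0.030600 + 0.094095 + 0.201197 + 0.073856 = 0.399748
Restricting to configurations with genuine code bug present: 0.094095 + 0.073856 = 0.167951.
P(genuine code bug | test failure, ¬environment drift) = 0.167951 / 0.399748 ≈ 0.4201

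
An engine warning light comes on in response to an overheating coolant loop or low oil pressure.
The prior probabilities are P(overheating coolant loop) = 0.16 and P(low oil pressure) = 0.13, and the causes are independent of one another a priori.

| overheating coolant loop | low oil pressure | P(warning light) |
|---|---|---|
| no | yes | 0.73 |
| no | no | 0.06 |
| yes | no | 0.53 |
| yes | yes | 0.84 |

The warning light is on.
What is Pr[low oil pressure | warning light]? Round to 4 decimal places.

By total probability over the 4 (overheating coolant loop, low oil pressure) configurations:
  P(warning light) = 0.06·0.84·0.87 + 0.73·0.84·0.13 + 0.53·0.16·0.87 + 0.84·0.16·0.13
        = 0.043848 + 0.079716 + 0.073776 + 0.017472 = 0.214812
Keeping only the low oil pressure-present terms gives 0.097188, so
  P(low oil pressure | warning light) = 0.097188 / 0.214812 ≈ 0.4524

Pr[low oil pressure | warning light] ≈ 0.4524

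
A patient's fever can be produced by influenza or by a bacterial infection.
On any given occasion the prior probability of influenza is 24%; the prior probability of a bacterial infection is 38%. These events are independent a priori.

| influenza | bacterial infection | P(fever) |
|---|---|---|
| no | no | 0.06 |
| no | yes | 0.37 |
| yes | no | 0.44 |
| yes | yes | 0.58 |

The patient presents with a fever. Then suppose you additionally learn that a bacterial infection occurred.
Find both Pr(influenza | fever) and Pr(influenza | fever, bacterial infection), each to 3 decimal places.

P(fever) = 0.06×0.76×0.62 + 0.37×0.76×0.38 + 0.44×0.24×0.62 + 0.58×0.24×0.38 = 0.028272 + 0.106856 + 0.065472 + 0.052896 = 0.253496
Of this, 0.118368 comes from 0.065472 + 0.052896 (the influenza=true cases).
Hence the posterior is 0.118368/0.253496 ≈ 0.467.

With the extra evidence:
For the numerator, keep only influenza=true terms: 0.58×0.24 = 0.139200
Denominator P(fever | bacterial infection): 0.37×0.76 + 0.58×0.24 = 0.420400
Posterior = 0.139200 / 0.420400 ≈ 0.331

Pr(influenza | fever) ≈ 0.467; Pr(influenza | fever, bacterial infection) ≈ 0.331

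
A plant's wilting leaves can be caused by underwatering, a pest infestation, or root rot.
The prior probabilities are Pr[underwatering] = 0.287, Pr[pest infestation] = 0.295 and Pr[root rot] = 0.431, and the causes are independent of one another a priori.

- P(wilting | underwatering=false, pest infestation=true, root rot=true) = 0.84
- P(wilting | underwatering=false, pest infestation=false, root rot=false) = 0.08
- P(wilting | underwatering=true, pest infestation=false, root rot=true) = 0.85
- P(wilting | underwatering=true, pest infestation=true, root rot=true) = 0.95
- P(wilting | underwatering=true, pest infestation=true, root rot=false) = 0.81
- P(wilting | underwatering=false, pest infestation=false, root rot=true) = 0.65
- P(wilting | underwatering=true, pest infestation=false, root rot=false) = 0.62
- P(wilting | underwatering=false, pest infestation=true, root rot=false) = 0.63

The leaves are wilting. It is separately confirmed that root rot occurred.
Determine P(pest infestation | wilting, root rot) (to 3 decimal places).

P(pest infestation | wilting, root rot) ≈ 0.340

Sum P(wilting|·) weighted by the priors over the 4 (underwatering, pest infestation) configurations:
  P(wilting | root rot) = 0.65×0.713×0.705 + 0.84×0.713×0.295 + 0.85×0.287×0.705 + 0.95×0.287×0.295
        = 0.326732 + 0.176681 + 0.171985 + 0.080432 = 0.755830
The terms with pest infestation present sum to 0.257113, so
  P(pest infestation | wilting, root rot) = 0.257113 / 0.755830 ≈ 0.340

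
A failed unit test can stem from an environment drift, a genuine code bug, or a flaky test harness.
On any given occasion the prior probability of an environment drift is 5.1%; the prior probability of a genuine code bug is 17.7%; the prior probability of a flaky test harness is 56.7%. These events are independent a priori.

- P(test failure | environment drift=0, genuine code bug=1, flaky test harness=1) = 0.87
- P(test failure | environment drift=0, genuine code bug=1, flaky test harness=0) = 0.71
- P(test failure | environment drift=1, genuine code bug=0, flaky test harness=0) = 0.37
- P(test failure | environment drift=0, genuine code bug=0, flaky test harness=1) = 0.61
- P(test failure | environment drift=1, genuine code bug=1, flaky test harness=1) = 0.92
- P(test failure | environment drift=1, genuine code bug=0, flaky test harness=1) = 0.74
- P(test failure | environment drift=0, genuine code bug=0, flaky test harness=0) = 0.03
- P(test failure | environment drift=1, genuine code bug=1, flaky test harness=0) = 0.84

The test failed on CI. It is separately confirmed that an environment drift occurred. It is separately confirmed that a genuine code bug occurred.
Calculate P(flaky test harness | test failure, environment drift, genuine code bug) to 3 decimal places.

Numerator (weight on configurations with flaky test harness): 0.92*0.567 = 0.521640
Denominator P(test failure | environment drift, genuine code bug): 0.84*0.433 + 0.92*0.567 = 0.885360
Posterior = 0.521640 / 0.885360 ≈ 0.589

P(flaky test harness | test failure, environment drift, genuine code bug) ≈ 0.589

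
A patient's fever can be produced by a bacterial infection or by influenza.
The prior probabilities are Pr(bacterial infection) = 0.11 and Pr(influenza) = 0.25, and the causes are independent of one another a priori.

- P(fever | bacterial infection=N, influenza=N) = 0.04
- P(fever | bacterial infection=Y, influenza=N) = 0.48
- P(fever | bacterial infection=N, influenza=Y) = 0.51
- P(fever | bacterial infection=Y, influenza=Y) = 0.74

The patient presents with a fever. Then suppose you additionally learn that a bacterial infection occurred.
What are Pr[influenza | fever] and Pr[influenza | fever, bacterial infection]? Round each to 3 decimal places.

Numerator (weight on configurations with influenza): 0.113475 + 0.020350 = 0.133825
Normalizer over all consistent configurations: 0.04*0.89*0.75 + 0.51*0.89*0.25 + 0.48*0.11*0.75 + 0.74*0.11*0.25 = 0.200125
Posterior = 0.133825 / 0.200125 ≈ 0.669

Now condition on the additional information:
By total probability over both values of influenza:
  P(fever | bacterial infection) = 0.48×0.75 + 0.74×0.25
        = 0.360000 + 0.185000 = 0.545000
Configurations with influenza contribute 0.185000, so
  P(influenza | fever, bacterial infection) = 0.185000 / 0.545000 ≈ 0.339
The drop from 0.669 to 0.339 is the explaining-away (discounting) effect.

Pr[influenza | fever] ≈ 0.669; Pr[influenza | fever, bacterial infection] ≈ 0.339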